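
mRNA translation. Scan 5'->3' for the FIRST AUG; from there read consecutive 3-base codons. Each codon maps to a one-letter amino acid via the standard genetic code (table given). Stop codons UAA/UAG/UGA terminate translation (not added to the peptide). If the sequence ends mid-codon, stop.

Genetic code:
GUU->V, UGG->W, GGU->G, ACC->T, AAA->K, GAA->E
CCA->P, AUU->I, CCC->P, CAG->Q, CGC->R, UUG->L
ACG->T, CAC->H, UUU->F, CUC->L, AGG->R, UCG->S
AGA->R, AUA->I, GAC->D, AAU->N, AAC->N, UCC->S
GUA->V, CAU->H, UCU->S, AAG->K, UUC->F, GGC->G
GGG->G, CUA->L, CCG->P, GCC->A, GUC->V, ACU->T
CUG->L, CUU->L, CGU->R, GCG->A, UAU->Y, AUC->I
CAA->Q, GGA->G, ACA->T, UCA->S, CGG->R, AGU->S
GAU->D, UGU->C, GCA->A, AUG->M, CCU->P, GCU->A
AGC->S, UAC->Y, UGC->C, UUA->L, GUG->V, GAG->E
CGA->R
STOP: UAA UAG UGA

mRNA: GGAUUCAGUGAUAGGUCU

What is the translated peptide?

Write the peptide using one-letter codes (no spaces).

Answer: (empty: no AUG start codon)

Derivation:
no AUG start codon found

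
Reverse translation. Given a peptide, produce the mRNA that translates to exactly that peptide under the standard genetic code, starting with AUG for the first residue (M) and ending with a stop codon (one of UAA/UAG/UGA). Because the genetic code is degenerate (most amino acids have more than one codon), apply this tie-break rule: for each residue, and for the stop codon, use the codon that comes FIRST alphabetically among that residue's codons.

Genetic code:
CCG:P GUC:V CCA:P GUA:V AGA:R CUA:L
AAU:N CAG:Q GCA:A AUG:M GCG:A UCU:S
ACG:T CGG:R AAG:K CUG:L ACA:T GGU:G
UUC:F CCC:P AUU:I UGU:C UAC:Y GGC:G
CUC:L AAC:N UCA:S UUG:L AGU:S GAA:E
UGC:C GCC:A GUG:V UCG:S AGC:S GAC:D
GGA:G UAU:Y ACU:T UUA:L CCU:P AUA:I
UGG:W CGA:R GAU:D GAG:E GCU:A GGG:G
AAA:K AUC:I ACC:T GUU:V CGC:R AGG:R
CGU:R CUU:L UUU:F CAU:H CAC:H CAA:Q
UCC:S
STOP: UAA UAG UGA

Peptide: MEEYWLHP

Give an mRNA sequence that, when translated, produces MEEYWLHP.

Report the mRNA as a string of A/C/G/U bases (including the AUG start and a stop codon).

Answer: mRNA: AUGGAAGAAUACUGGCUACACCCAUAA

Derivation:
residue 1: M -> AUG (start codon)
residue 2: E codons sorted = GAA,GAG -> pick first = GAA
residue 3: E codons sorted = GAA,GAG -> pick first = GAA
residue 4: Y codons sorted = UAC,UAU -> pick first = UAC
residue 5: W -> UGG (only codon)
residue 6: L codons sorted = CUA,CUC,CUG,CUU,UUA,UUG -> pick first = CUA
residue 7: H codons sorted = CAC,CAU -> pick first = CAC
residue 8: P codons sorted = CCA,CCC,CCG,CCU -> pick first = CCA
terminator: stop codons sorted = UAA,UAG,UGA -> pick first = UAA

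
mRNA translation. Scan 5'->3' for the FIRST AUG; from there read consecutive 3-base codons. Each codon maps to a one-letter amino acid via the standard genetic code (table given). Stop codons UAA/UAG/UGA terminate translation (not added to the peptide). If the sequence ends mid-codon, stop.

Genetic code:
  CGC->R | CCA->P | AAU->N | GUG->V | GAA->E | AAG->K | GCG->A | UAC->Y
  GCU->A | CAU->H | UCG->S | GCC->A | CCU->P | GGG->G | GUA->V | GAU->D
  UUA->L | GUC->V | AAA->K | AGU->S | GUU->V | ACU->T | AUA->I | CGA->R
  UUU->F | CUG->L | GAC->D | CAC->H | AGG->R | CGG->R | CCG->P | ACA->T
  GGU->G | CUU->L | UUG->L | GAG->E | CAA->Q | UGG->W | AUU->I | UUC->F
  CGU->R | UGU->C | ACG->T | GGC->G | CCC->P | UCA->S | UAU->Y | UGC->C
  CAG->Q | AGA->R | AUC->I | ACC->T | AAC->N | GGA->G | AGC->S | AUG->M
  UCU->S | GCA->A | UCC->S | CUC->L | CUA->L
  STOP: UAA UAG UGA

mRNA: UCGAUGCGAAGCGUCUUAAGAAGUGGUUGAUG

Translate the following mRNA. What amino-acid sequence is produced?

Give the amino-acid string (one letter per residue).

start AUG at pos 3
pos 3: AUG -> M; peptide=M
pos 6: CGA -> R; peptide=MR
pos 9: AGC -> S; peptide=MRS
pos 12: GUC -> V; peptide=MRSV
pos 15: UUA -> L; peptide=MRSVL
pos 18: AGA -> R; peptide=MRSVLR
pos 21: AGU -> S; peptide=MRSVLRS
pos 24: GGU -> G; peptide=MRSVLRSG
pos 27: UGA -> STOP

Answer: MRSVLRSG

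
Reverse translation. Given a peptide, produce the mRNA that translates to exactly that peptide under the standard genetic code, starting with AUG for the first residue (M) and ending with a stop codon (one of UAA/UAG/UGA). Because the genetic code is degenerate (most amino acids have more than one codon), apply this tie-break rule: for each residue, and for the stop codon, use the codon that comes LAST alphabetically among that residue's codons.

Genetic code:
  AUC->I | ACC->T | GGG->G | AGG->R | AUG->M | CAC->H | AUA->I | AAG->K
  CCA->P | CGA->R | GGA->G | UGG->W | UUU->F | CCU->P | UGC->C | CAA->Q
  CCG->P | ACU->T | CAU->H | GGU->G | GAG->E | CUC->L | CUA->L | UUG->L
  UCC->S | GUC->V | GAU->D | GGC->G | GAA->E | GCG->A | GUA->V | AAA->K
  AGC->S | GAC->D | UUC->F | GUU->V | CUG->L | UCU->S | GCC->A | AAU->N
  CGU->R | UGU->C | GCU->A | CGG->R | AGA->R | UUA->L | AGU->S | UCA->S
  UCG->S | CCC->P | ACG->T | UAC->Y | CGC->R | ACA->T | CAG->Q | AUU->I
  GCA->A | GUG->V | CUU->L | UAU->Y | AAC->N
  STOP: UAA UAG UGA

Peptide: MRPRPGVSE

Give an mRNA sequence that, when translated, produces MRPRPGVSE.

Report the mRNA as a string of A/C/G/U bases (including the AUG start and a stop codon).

residue 1: M -> AUG (start codon)
residue 2: R codons sorted = AGA,AGG,CGA,CGC,CGG,CGU -> pick last = CGU
residue 3: P codons sorted = CCA,CCC,CCG,CCU -> pick last = CCU
residue 4: R codons sorted = AGA,AGG,CGA,CGC,CGG,CGU -> pick last = CGU
residue 5: P codons sorted = CCA,CCC,CCG,CCU -> pick last = CCU
residue 6: G codons sorted = GGA,GGC,GGG,GGU -> pick last = GGU
residue 7: V codons sorted = GUA,GUC,GUG,GUU -> pick last = GUU
residue 8: S codons sorted = AGC,AGU,UCA,UCC,UCG,UCU -> pick last = UCU
residue 9: E codons sorted = GAA,GAG -> pick last = GAG
terminator: stop codons sorted = UAA,UAG,UGA -> pick last = UGA

Answer: mRNA: AUGCGUCCUCGUCCUGGUGUUUCUGAGUGA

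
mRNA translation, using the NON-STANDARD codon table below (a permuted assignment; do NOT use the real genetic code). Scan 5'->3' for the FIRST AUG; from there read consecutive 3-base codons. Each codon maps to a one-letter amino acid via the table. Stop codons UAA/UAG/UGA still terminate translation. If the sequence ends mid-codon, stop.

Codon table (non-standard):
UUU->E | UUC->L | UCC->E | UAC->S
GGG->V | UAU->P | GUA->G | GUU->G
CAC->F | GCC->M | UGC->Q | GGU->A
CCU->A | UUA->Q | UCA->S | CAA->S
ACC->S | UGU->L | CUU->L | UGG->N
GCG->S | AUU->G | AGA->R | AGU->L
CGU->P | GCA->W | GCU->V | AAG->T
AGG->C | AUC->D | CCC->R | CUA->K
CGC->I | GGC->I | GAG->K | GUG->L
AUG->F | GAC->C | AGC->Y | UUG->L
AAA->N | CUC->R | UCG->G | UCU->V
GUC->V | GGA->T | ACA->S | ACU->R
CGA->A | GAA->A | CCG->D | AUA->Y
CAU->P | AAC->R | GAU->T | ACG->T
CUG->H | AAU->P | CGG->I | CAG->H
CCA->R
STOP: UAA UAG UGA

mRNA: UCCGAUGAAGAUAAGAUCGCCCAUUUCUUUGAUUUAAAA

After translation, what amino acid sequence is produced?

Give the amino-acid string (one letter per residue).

start AUG at pos 4
pos 4: AUG -> F; peptide=F
pos 7: AAG -> T; peptide=FT
pos 10: AUA -> Y; peptide=FTY
pos 13: AGA -> R; peptide=FTYR
pos 16: UCG -> G; peptide=FTYRG
pos 19: CCC -> R; peptide=FTYRGR
pos 22: AUU -> G; peptide=FTYRGRG
pos 25: UCU -> V; peptide=FTYRGRGV
pos 28: UUG -> L; peptide=FTYRGRGVL
pos 31: AUU -> G; peptide=FTYRGRGVLG
pos 34: UAA -> STOP

Answer: FTYRGRGVLG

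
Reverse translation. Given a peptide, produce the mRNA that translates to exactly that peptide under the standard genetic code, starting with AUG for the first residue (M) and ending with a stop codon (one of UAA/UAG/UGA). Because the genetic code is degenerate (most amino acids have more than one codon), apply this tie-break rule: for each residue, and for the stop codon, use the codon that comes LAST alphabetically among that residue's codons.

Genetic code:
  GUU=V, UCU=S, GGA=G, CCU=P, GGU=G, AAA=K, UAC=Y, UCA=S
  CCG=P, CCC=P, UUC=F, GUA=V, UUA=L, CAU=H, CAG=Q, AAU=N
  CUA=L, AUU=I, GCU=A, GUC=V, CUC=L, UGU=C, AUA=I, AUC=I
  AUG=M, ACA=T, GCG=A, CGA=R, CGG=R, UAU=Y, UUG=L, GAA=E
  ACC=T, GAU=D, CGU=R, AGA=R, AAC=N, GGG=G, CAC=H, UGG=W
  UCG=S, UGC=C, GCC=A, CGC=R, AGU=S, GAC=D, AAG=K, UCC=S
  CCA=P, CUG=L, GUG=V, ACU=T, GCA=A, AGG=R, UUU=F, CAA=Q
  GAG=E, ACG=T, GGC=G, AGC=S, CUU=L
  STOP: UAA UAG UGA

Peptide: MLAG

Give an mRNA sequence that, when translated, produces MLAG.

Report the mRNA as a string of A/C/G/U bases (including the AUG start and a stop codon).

Answer: mRNA: AUGUUGGCUGGUUGA

Derivation:
residue 1: M -> AUG (start codon)
residue 2: L codons sorted = CUA,CUC,CUG,CUU,UUA,UUG -> pick last = UUG
residue 3: A codons sorted = GCA,GCC,GCG,GCU -> pick last = GCU
residue 4: G codons sorted = GGA,GGC,GGG,GGU -> pick last = GGU
terminator: stop codons sorted = UAA,UAG,UGA -> pick last = UGA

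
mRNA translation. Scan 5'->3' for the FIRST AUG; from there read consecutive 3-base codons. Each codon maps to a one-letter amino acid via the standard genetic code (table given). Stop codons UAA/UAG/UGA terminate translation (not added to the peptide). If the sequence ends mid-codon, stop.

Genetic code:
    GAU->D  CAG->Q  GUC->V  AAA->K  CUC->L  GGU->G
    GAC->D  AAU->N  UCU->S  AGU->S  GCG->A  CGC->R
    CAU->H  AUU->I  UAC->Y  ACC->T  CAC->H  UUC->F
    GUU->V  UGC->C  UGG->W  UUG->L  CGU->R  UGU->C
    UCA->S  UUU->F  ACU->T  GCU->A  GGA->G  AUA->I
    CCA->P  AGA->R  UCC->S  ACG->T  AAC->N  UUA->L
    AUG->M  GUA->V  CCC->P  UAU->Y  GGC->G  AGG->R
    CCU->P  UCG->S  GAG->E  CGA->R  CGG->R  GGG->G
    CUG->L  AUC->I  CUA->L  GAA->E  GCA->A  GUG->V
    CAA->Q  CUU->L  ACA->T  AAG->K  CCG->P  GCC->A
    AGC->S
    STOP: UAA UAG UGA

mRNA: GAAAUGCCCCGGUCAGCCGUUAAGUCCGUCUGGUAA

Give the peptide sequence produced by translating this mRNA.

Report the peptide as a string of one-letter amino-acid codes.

Answer: MPRSAVKSVW

Derivation:
start AUG at pos 3
pos 3: AUG -> M; peptide=M
pos 6: CCC -> P; peptide=MP
pos 9: CGG -> R; peptide=MPR
pos 12: UCA -> S; peptide=MPRS
pos 15: GCC -> A; peptide=MPRSA
pos 18: GUU -> V; peptide=MPRSAV
pos 21: AAG -> K; peptide=MPRSAVK
pos 24: UCC -> S; peptide=MPRSAVKS
pos 27: GUC -> V; peptide=MPRSAVKSV
pos 30: UGG -> W; peptide=MPRSAVKSVW
pos 33: UAA -> STOP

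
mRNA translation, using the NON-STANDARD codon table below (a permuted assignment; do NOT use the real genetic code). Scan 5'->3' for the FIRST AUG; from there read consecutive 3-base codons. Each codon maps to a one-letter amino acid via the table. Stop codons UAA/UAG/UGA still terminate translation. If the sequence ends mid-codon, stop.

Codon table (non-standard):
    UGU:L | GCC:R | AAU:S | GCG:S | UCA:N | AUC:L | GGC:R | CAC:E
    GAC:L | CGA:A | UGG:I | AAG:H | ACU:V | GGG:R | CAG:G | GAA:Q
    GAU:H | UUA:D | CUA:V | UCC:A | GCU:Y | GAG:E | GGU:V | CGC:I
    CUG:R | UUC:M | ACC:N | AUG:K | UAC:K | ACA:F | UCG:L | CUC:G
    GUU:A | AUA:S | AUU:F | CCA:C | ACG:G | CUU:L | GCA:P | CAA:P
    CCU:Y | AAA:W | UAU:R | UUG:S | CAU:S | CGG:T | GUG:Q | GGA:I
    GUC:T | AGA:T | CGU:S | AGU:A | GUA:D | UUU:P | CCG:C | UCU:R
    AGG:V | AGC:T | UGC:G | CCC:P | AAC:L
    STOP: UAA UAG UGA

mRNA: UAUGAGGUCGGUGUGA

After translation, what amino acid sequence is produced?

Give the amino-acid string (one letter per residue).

Answer: KVLQ

Derivation:
start AUG at pos 1
pos 1: AUG -> K; peptide=K
pos 4: AGG -> V; peptide=KV
pos 7: UCG -> L; peptide=KVL
pos 10: GUG -> Q; peptide=KVLQ
pos 13: UGA -> STOP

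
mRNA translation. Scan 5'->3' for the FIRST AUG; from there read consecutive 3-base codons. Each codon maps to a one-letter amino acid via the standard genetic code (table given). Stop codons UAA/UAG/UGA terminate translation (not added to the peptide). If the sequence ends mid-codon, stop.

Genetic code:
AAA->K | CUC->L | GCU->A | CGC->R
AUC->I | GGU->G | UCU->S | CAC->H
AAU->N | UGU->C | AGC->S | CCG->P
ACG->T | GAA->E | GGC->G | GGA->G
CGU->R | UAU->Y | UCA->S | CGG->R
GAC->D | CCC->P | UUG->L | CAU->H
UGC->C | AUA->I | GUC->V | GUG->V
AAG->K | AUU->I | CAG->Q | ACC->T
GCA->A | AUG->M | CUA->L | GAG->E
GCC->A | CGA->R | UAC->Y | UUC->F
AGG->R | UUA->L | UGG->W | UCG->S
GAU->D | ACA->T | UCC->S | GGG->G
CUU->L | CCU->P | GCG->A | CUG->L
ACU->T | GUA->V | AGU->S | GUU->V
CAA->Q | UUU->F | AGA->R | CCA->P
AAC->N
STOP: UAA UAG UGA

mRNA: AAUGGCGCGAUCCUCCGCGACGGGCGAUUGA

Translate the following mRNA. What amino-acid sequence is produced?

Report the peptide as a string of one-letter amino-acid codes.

Answer: MARSSATGD

Derivation:
start AUG at pos 1
pos 1: AUG -> M; peptide=M
pos 4: GCG -> A; peptide=MA
pos 7: CGA -> R; peptide=MAR
pos 10: UCC -> S; peptide=MARS
pos 13: UCC -> S; peptide=MARSS
pos 16: GCG -> A; peptide=MARSSA
pos 19: ACG -> T; peptide=MARSSAT
pos 22: GGC -> G; peptide=MARSSATG
pos 25: GAU -> D; peptide=MARSSATGD
pos 28: UGA -> STOP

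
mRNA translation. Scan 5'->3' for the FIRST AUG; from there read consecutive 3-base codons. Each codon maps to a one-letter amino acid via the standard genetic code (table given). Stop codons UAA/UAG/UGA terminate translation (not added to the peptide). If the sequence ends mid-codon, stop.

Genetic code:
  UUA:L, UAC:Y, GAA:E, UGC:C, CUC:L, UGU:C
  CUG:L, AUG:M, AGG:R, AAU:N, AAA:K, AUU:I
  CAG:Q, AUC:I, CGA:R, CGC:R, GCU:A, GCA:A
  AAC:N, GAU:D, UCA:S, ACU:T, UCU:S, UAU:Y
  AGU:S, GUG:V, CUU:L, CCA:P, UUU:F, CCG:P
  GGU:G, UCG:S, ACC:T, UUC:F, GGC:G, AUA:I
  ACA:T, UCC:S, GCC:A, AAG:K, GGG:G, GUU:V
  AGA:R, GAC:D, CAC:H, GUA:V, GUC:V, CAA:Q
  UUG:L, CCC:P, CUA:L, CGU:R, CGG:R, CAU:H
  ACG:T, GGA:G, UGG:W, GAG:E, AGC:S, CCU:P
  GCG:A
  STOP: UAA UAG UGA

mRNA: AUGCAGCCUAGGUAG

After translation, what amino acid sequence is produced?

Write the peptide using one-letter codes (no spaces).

start AUG at pos 0
pos 0: AUG -> M; peptide=M
pos 3: CAG -> Q; peptide=MQ
pos 6: CCU -> P; peptide=MQP
pos 9: AGG -> R; peptide=MQPR
pos 12: UAG -> STOP

Answer: MQPR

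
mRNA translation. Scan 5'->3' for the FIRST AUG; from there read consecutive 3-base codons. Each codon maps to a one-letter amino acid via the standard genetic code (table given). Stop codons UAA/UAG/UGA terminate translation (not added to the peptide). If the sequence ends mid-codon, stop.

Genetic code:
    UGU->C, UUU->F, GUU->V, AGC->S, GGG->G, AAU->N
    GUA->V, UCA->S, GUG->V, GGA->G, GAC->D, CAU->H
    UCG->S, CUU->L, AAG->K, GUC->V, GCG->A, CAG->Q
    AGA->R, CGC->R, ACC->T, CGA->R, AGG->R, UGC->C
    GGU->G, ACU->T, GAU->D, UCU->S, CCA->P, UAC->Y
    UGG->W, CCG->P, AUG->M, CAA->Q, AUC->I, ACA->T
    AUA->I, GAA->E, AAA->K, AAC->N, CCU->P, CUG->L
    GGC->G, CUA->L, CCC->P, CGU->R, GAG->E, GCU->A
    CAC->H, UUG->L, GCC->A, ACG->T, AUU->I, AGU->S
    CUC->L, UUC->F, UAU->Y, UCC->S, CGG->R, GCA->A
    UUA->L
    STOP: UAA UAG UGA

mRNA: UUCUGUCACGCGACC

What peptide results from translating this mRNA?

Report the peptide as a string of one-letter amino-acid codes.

no AUG start codon found

Answer: (empty: no AUG start codon)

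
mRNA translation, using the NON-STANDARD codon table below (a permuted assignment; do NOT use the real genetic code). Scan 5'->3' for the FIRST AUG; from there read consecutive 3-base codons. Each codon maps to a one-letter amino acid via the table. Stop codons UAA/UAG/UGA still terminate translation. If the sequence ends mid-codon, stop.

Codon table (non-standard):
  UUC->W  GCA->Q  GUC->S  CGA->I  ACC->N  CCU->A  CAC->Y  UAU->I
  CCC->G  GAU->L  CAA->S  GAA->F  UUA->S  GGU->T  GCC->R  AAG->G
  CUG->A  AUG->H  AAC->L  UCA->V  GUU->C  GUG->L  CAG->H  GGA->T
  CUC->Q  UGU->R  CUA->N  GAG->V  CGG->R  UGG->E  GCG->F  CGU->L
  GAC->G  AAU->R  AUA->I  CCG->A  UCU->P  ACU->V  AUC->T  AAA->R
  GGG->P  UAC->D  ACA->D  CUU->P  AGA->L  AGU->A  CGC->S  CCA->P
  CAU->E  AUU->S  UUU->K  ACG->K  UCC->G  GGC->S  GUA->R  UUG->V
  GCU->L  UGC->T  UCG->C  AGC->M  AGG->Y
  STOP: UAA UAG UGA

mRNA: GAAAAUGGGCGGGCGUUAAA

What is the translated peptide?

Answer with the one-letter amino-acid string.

start AUG at pos 4
pos 4: AUG -> H; peptide=H
pos 7: GGC -> S; peptide=HS
pos 10: GGG -> P; peptide=HSP
pos 13: CGU -> L; peptide=HSPL
pos 16: UAA -> STOP

Answer: HSPL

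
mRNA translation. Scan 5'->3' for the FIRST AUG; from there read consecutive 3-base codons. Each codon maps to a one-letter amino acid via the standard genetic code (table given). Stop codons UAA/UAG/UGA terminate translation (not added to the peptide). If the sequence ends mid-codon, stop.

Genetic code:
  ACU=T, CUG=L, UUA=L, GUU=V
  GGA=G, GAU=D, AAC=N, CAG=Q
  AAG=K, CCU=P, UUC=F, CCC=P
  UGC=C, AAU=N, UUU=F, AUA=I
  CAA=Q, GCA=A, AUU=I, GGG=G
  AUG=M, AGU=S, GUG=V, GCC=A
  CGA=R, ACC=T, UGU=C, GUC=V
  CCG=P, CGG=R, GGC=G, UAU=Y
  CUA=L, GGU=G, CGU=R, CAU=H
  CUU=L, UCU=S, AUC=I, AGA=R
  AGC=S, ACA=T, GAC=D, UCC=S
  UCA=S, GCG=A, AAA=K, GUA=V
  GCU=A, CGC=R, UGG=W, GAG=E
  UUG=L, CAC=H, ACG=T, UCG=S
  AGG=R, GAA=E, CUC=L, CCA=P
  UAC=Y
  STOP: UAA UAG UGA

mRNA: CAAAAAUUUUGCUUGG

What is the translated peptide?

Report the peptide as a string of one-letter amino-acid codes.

Answer: (empty: no AUG start codon)

Derivation:
no AUG start codon found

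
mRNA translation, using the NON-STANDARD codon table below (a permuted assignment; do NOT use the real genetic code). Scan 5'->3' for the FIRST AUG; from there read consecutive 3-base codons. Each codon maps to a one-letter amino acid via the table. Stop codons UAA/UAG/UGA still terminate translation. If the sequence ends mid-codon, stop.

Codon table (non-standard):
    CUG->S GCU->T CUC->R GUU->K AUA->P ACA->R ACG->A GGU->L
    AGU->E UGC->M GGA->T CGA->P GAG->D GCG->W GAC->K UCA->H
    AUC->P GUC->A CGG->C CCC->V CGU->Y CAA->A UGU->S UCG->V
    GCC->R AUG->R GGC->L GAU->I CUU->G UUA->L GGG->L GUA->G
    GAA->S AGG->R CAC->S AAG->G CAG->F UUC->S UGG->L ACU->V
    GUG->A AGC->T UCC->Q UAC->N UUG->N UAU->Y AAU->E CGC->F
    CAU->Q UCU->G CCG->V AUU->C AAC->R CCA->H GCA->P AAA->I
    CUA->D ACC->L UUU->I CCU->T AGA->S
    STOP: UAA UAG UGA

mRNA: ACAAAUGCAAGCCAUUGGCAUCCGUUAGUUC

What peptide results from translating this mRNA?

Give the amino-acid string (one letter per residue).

start AUG at pos 4
pos 4: AUG -> R; peptide=R
pos 7: CAA -> A; peptide=RA
pos 10: GCC -> R; peptide=RAR
pos 13: AUU -> C; peptide=RARC
pos 16: GGC -> L; peptide=RARCL
pos 19: AUC -> P; peptide=RARCLP
pos 22: CGU -> Y; peptide=RARCLPY
pos 25: UAG -> STOP

Answer: RARCLPY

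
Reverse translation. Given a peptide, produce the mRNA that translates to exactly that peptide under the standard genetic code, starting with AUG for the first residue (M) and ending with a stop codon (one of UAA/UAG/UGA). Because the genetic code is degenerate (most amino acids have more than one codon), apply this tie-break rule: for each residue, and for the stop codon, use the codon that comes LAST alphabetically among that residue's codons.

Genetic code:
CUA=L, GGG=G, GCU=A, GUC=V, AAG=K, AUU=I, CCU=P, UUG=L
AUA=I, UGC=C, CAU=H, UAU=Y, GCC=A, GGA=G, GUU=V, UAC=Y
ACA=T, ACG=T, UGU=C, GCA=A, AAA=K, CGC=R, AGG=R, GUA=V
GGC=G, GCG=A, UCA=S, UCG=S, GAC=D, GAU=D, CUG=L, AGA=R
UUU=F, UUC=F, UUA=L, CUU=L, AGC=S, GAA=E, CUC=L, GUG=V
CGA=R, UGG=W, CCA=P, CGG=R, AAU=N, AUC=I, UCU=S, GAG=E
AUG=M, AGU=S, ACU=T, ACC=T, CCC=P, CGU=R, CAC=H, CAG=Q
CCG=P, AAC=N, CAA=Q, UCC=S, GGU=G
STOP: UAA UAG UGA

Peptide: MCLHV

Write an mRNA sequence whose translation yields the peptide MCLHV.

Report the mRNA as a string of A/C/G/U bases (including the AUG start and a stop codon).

Answer: mRNA: AUGUGUUUGCAUGUUUGA

Derivation:
residue 1: M -> AUG (start codon)
residue 2: C codons sorted = UGC,UGU -> pick last = UGU
residue 3: L codons sorted = CUA,CUC,CUG,CUU,UUA,UUG -> pick last = UUG
residue 4: H codons sorted = CAC,CAU -> pick last = CAU
residue 5: V codons sorted = GUA,GUC,GUG,GUU -> pick last = GUU
terminator: stop codons sorted = UAA,UAG,UGA -> pick last = UGA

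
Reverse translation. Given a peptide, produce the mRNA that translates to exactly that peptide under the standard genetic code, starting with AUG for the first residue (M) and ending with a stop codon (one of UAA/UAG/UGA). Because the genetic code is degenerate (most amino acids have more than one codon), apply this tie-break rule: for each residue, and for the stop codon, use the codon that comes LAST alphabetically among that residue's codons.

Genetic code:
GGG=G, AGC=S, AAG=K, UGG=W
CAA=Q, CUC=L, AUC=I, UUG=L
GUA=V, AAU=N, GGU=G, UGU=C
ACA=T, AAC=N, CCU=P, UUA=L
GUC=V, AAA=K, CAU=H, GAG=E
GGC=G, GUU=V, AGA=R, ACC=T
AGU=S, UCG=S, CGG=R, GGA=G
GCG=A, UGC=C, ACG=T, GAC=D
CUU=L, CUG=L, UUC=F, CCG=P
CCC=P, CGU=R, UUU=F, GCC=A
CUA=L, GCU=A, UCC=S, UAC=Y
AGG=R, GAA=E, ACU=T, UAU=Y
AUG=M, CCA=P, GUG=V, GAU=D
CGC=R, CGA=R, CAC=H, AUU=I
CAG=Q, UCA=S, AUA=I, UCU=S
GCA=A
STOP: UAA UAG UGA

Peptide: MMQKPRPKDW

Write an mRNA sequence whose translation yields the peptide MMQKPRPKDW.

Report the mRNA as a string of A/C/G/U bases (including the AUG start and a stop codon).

residue 1: M -> AUG (start codon)
residue 2: M -> AUG (only codon)
residue 3: Q codons sorted = CAA,CAG -> pick last = CAG
residue 4: K codons sorted = AAA,AAG -> pick last = AAG
residue 5: P codons sorted = CCA,CCC,CCG,CCU -> pick last = CCU
residue 6: R codons sorted = AGA,AGG,CGA,CGC,CGG,CGU -> pick last = CGU
residue 7: P codons sorted = CCA,CCC,CCG,CCU -> pick last = CCU
residue 8: K codons sorted = AAA,AAG -> pick last = AAG
residue 9: D codons sorted = GAC,GAU -> pick last = GAU
residue 10: W -> UGG (only codon)
terminator: stop codons sorted = UAA,UAG,UGA -> pick last = UGA

Answer: mRNA: AUGAUGCAGAAGCCUCGUCCUAAGGAUUGGUGA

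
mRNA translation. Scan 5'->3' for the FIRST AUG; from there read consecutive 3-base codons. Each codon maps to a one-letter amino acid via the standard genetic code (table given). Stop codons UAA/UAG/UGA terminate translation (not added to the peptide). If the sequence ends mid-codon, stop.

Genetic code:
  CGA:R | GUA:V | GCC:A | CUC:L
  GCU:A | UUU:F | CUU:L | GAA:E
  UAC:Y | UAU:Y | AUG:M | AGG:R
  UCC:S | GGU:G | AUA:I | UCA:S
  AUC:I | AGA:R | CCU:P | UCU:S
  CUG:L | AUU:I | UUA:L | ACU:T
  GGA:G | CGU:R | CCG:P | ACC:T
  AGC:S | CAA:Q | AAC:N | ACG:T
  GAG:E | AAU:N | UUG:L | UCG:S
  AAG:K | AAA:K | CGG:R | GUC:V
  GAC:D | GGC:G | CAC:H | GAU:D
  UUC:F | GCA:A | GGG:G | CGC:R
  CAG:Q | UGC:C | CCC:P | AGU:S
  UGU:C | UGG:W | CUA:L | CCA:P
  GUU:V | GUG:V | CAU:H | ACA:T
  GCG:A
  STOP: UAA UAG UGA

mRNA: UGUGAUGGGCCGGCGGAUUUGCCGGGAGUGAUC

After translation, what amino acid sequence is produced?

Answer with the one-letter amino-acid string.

Answer: MGRRICRE

Derivation:
start AUG at pos 4
pos 4: AUG -> M; peptide=M
pos 7: GGC -> G; peptide=MG
pos 10: CGG -> R; peptide=MGR
pos 13: CGG -> R; peptide=MGRR
pos 16: AUU -> I; peptide=MGRRI
pos 19: UGC -> C; peptide=MGRRIC
pos 22: CGG -> R; peptide=MGRRICR
pos 25: GAG -> E; peptide=MGRRICRE
pos 28: UGA -> STOP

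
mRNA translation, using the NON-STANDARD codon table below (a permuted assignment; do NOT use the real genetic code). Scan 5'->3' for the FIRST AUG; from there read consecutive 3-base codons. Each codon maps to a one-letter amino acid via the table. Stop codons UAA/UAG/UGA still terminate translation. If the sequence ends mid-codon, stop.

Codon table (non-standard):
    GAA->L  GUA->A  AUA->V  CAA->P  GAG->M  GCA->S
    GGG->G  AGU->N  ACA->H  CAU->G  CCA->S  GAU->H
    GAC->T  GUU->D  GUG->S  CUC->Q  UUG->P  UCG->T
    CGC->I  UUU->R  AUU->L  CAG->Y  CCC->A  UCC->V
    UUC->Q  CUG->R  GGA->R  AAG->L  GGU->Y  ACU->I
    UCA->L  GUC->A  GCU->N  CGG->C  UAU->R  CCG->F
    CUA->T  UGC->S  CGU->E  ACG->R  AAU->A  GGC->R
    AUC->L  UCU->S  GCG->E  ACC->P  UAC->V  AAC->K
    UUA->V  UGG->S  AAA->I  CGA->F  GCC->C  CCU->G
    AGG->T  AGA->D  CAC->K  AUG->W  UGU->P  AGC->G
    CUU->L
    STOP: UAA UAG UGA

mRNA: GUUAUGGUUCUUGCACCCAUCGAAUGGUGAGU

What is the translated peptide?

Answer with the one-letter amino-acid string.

Answer: WDLSALLS

Derivation:
start AUG at pos 3
pos 3: AUG -> W; peptide=W
pos 6: GUU -> D; peptide=WD
pos 9: CUU -> L; peptide=WDL
pos 12: GCA -> S; peptide=WDLS
pos 15: CCC -> A; peptide=WDLSA
pos 18: AUC -> L; peptide=WDLSAL
pos 21: GAA -> L; peptide=WDLSALL
pos 24: UGG -> S; peptide=WDLSALLS
pos 27: UGA -> STOP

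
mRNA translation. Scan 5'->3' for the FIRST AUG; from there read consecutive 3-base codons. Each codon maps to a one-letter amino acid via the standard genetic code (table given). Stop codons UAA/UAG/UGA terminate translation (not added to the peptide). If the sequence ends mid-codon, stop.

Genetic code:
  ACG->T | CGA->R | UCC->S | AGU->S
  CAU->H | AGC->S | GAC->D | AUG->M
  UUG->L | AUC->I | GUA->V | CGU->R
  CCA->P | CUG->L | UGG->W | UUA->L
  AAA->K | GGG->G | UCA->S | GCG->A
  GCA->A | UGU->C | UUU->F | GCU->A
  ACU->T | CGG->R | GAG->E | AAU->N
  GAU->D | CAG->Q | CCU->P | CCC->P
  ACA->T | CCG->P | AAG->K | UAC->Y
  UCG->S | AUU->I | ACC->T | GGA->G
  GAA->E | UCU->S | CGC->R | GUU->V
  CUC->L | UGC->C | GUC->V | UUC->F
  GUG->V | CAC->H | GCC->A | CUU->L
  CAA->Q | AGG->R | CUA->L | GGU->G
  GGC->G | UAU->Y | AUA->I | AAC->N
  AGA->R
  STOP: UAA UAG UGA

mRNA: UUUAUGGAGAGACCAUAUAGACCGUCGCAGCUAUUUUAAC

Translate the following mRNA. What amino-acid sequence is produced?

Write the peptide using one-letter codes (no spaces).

start AUG at pos 3
pos 3: AUG -> M; peptide=M
pos 6: GAG -> E; peptide=ME
pos 9: AGA -> R; peptide=MER
pos 12: CCA -> P; peptide=MERP
pos 15: UAU -> Y; peptide=MERPY
pos 18: AGA -> R; peptide=MERPYR
pos 21: CCG -> P; peptide=MERPYRP
pos 24: UCG -> S; peptide=MERPYRPS
pos 27: CAG -> Q; peptide=MERPYRPSQ
pos 30: CUA -> L; peptide=MERPYRPSQL
pos 33: UUU -> F; peptide=MERPYRPSQLF
pos 36: UAA -> STOP

Answer: MERPYRPSQLF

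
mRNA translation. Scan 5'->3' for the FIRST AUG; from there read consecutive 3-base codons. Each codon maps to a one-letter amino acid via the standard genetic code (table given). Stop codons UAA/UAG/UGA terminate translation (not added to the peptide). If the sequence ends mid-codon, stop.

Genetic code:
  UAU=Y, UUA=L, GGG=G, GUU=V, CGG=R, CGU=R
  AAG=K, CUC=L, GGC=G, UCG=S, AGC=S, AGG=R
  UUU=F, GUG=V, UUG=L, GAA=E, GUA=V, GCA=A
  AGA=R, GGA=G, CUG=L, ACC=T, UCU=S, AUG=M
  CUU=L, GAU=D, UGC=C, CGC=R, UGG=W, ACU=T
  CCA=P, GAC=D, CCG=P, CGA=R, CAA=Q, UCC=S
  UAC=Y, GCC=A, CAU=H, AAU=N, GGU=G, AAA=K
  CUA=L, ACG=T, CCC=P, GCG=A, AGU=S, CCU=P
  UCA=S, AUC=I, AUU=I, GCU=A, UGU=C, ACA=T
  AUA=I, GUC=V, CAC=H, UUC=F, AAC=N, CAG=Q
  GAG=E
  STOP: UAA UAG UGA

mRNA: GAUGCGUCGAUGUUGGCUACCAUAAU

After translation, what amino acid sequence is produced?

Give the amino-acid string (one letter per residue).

Answer: MRRCWLP

Derivation:
start AUG at pos 1
pos 1: AUG -> M; peptide=M
pos 4: CGU -> R; peptide=MR
pos 7: CGA -> R; peptide=MRR
pos 10: UGU -> C; peptide=MRRC
pos 13: UGG -> W; peptide=MRRCW
pos 16: CUA -> L; peptide=MRRCWL
pos 19: CCA -> P; peptide=MRRCWLP
pos 22: UAA -> STOP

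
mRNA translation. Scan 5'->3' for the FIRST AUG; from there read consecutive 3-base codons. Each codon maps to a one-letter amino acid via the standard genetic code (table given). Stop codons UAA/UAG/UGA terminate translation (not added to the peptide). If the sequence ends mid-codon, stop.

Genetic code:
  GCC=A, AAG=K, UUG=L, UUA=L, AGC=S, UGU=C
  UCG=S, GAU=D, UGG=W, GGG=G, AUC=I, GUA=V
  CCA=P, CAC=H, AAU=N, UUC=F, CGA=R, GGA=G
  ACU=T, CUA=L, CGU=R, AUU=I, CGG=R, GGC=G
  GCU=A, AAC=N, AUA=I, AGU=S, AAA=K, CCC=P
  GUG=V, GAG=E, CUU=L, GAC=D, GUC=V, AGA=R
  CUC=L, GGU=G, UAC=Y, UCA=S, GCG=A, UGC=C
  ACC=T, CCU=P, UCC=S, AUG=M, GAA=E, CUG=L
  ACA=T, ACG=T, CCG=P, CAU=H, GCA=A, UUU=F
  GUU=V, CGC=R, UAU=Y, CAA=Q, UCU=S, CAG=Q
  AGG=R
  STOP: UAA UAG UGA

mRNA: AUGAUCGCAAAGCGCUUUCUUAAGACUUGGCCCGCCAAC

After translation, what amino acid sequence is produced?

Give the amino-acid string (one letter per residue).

start AUG at pos 0
pos 0: AUG -> M; peptide=M
pos 3: AUC -> I; peptide=MI
pos 6: GCA -> A; peptide=MIA
pos 9: AAG -> K; peptide=MIAK
pos 12: CGC -> R; peptide=MIAKR
pos 15: UUU -> F; peptide=MIAKRF
pos 18: CUU -> L; peptide=MIAKRFL
pos 21: AAG -> K; peptide=MIAKRFLK
pos 24: ACU -> T; peptide=MIAKRFLKT
pos 27: UGG -> W; peptide=MIAKRFLKTW
pos 30: CCC -> P; peptide=MIAKRFLKTWP
pos 33: GCC -> A; peptide=MIAKRFLKTWPA
pos 36: AAC -> N; peptide=MIAKRFLKTWPAN
pos 39: only 0 nt remain (<3), stop (end of mRNA)

Answer: MIAKRFLKTWPAN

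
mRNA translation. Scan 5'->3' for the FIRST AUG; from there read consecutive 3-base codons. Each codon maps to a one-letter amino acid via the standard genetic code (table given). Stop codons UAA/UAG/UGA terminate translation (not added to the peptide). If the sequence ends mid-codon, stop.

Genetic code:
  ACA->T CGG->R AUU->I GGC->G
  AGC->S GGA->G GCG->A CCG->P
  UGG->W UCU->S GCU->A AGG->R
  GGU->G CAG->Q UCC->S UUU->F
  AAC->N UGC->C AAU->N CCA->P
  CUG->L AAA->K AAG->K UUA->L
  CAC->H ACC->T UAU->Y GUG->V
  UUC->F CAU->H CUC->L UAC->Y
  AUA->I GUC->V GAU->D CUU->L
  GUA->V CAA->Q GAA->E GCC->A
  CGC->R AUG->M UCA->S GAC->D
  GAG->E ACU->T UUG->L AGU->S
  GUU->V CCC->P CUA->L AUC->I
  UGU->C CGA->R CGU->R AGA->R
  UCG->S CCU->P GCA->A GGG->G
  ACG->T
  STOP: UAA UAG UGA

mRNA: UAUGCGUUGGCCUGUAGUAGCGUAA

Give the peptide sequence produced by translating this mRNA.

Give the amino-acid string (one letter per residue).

Answer: MRWPVVA

Derivation:
start AUG at pos 1
pos 1: AUG -> M; peptide=M
pos 4: CGU -> R; peptide=MR
pos 7: UGG -> W; peptide=MRW
pos 10: CCU -> P; peptide=MRWP
pos 13: GUA -> V; peptide=MRWPV
pos 16: GUA -> V; peptide=MRWPVV
pos 19: GCG -> A; peptide=MRWPVVA
pos 22: UAA -> STOP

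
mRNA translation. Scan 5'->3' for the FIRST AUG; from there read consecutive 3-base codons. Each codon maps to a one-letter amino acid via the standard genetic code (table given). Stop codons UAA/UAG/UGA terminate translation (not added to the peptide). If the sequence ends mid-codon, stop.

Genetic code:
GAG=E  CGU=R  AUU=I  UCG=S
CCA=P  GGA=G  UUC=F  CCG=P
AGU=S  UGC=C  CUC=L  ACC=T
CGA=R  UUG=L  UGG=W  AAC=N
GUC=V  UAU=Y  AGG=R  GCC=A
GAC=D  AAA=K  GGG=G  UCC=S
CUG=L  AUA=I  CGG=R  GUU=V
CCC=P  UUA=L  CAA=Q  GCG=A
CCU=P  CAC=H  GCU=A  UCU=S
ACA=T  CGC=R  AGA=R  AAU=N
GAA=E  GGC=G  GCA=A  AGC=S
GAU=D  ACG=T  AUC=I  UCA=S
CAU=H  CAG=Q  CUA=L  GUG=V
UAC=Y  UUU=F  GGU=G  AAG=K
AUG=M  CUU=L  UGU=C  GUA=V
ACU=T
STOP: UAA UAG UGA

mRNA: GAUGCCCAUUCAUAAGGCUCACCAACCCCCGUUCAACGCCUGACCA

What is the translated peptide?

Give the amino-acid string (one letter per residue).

start AUG at pos 1
pos 1: AUG -> M; peptide=M
pos 4: CCC -> P; peptide=MP
pos 7: AUU -> I; peptide=MPI
pos 10: CAU -> H; peptide=MPIH
pos 13: AAG -> K; peptide=MPIHK
pos 16: GCU -> A; peptide=MPIHKA
pos 19: CAC -> H; peptide=MPIHKAH
pos 22: CAA -> Q; peptide=MPIHKAHQ
pos 25: CCC -> P; peptide=MPIHKAHQP
pos 28: CCG -> P; peptide=MPIHKAHQPP
pos 31: UUC -> F; peptide=MPIHKAHQPPF
pos 34: AAC -> N; peptide=MPIHKAHQPPFN
pos 37: GCC -> A; peptide=MPIHKAHQPPFNA
pos 40: UGA -> STOP

Answer: MPIHKAHQPPFNA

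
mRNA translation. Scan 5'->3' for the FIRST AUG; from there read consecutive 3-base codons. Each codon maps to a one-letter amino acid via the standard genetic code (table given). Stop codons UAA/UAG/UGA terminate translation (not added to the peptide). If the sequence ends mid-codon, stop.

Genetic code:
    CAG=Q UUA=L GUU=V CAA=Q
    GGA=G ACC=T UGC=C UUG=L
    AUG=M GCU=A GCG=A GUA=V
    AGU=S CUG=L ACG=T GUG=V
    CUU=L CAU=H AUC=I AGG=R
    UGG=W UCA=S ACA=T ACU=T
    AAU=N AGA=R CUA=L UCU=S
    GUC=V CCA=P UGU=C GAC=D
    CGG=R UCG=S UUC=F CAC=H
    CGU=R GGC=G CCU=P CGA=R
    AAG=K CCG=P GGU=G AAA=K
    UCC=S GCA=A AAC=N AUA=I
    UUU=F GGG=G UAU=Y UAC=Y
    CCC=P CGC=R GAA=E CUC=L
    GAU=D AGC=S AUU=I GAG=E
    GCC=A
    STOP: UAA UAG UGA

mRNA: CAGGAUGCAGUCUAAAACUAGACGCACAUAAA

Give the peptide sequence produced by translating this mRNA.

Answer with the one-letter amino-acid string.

start AUG at pos 4
pos 4: AUG -> M; peptide=M
pos 7: CAG -> Q; peptide=MQ
pos 10: UCU -> S; peptide=MQS
pos 13: AAA -> K; peptide=MQSK
pos 16: ACU -> T; peptide=MQSKT
pos 19: AGA -> R; peptide=MQSKTR
pos 22: CGC -> R; peptide=MQSKTRR
pos 25: ACA -> T; peptide=MQSKTRRT
pos 28: UAA -> STOP

Answer: MQSKTRRT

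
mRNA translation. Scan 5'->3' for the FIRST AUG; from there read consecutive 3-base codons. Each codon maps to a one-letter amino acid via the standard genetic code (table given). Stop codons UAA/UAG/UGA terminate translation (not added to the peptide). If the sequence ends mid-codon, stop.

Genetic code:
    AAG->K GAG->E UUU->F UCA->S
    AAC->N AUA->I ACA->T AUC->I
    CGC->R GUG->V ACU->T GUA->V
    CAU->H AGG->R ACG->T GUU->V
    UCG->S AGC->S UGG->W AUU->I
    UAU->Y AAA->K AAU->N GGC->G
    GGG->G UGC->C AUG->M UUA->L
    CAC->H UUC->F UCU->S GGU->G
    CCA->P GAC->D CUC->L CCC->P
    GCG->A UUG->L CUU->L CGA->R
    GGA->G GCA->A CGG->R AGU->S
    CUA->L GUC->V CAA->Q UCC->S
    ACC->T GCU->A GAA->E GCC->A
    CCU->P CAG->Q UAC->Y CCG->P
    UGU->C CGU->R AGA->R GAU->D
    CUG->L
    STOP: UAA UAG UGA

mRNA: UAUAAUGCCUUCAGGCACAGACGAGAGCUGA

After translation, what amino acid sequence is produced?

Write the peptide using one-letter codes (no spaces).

start AUG at pos 4
pos 4: AUG -> M; peptide=M
pos 7: CCU -> P; peptide=MP
pos 10: UCA -> S; peptide=MPS
pos 13: GGC -> G; peptide=MPSG
pos 16: ACA -> T; peptide=MPSGT
pos 19: GAC -> D; peptide=MPSGTD
pos 22: GAG -> E; peptide=MPSGTDE
pos 25: AGC -> S; peptide=MPSGTDES
pos 28: UGA -> STOP

Answer: MPSGTDES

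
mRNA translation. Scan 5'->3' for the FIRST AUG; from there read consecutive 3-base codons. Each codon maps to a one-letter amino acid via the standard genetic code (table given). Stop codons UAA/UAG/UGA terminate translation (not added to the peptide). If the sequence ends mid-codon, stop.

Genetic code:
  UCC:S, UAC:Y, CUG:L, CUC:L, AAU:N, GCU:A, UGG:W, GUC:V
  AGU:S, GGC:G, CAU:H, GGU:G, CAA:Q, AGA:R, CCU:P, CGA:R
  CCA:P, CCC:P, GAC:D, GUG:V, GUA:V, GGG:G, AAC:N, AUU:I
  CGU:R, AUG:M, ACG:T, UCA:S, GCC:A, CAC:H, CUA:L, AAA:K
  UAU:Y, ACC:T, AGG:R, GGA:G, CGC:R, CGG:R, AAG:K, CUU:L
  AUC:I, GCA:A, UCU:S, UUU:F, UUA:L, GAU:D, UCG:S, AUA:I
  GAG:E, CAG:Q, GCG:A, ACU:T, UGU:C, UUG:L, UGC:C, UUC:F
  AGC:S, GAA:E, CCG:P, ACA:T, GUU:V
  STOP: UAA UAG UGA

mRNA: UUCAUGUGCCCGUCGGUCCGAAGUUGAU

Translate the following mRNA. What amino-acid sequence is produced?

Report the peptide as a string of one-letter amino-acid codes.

Answer: MCPSVRS

Derivation:
start AUG at pos 3
pos 3: AUG -> M; peptide=M
pos 6: UGC -> C; peptide=MC
pos 9: CCG -> P; peptide=MCP
pos 12: UCG -> S; peptide=MCPS
pos 15: GUC -> V; peptide=MCPSV
pos 18: CGA -> R; peptide=MCPSVR
pos 21: AGU -> S; peptide=MCPSVRS
pos 24: UGA -> STOP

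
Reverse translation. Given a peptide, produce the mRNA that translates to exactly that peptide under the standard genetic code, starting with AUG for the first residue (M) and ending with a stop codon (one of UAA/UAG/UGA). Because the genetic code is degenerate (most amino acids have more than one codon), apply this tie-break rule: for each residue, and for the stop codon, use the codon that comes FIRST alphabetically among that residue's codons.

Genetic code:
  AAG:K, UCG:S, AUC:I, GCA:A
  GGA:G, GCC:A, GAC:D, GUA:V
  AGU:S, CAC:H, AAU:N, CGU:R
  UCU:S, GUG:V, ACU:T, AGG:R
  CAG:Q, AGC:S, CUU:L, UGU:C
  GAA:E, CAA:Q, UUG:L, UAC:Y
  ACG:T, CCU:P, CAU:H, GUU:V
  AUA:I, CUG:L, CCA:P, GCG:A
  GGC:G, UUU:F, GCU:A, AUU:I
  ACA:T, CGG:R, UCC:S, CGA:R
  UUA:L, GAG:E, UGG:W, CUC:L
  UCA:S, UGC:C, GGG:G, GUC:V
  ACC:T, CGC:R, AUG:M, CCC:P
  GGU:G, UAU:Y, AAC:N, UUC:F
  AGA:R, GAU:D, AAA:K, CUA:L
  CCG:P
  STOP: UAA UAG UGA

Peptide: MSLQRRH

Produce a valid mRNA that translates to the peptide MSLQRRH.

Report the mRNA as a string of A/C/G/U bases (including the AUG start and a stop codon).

residue 1: M -> AUG (start codon)
residue 2: S codons sorted = AGC,AGU,UCA,UCC,UCG,UCU -> pick first = AGC
residue 3: L codons sorted = CUA,CUC,CUG,CUU,UUA,UUG -> pick first = CUA
residue 4: Q codons sorted = CAA,CAG -> pick first = CAA
residue 5: R codons sorted = AGA,AGG,CGA,CGC,CGG,CGU -> pick first = AGA
residue 6: R codons sorted = AGA,AGG,CGA,CGC,CGG,CGU -> pick first = AGA
residue 7: H codons sorted = CAC,CAU -> pick first = CAC
terminator: stop codons sorted = UAA,UAG,UGA -> pick first = UAA

Answer: mRNA: AUGAGCCUACAAAGAAGACACUAA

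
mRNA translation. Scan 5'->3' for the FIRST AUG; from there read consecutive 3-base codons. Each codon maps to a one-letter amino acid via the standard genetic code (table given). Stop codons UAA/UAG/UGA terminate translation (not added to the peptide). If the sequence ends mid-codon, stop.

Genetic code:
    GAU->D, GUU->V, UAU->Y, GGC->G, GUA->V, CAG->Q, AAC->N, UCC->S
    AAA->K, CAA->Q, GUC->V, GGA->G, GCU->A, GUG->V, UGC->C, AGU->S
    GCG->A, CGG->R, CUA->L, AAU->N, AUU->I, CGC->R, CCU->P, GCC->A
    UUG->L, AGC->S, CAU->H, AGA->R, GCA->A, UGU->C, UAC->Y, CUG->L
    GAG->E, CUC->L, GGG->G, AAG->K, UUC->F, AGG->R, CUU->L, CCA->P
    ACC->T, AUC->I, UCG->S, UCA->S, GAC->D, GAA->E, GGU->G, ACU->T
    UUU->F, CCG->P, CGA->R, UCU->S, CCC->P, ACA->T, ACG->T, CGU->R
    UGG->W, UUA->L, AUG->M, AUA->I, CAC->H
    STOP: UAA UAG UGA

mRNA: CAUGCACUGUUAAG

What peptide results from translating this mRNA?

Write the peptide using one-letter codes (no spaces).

start AUG at pos 1
pos 1: AUG -> M; peptide=M
pos 4: CAC -> H; peptide=MH
pos 7: UGU -> C; peptide=MHC
pos 10: UAA -> STOP

Answer: MHC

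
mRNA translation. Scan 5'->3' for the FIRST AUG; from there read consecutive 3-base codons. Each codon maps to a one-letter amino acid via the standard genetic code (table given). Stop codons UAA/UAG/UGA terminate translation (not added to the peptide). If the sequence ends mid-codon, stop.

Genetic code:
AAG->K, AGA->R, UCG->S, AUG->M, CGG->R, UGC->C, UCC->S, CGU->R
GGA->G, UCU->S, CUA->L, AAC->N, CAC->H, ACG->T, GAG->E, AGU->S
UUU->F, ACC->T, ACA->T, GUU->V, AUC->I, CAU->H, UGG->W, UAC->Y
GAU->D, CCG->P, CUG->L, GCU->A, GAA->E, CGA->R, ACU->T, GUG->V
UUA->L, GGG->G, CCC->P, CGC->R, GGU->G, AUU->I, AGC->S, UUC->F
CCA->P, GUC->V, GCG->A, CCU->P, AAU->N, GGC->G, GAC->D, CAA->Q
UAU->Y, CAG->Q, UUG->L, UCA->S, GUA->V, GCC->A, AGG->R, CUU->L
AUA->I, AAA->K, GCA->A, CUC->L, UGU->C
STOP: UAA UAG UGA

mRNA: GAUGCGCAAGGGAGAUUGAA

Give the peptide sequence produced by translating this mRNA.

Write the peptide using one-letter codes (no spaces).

Answer: MRKGD

Derivation:
start AUG at pos 1
pos 1: AUG -> M; peptide=M
pos 4: CGC -> R; peptide=MR
pos 7: AAG -> K; peptide=MRK
pos 10: GGA -> G; peptide=MRKG
pos 13: GAU -> D; peptide=MRKGD
pos 16: UGA -> STOP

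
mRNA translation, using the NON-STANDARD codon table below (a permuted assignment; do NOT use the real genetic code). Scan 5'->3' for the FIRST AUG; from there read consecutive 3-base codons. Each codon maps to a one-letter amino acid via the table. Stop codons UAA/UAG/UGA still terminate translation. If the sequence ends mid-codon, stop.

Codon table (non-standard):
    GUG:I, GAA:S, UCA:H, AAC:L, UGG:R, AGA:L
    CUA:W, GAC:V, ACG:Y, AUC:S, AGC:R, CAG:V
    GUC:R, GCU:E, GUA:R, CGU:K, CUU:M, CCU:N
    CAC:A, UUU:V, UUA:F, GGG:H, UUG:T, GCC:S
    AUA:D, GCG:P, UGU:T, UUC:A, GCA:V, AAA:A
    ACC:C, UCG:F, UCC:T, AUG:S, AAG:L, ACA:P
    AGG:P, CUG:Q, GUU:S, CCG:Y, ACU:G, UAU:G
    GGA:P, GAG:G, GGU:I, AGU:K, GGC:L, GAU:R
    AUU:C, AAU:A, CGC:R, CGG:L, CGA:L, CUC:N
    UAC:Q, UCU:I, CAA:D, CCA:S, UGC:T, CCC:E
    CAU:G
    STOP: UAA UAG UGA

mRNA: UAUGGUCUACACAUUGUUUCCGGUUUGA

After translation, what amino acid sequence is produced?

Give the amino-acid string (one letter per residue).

start AUG at pos 1
pos 1: AUG -> S; peptide=S
pos 4: GUC -> R; peptide=SR
pos 7: UAC -> Q; peptide=SRQ
pos 10: ACA -> P; peptide=SRQP
pos 13: UUG -> T; peptide=SRQPT
pos 16: UUU -> V; peptide=SRQPTV
pos 19: CCG -> Y; peptide=SRQPTVY
pos 22: GUU -> S; peptide=SRQPTVYS
pos 25: UGA -> STOP

Answer: SRQPTVYS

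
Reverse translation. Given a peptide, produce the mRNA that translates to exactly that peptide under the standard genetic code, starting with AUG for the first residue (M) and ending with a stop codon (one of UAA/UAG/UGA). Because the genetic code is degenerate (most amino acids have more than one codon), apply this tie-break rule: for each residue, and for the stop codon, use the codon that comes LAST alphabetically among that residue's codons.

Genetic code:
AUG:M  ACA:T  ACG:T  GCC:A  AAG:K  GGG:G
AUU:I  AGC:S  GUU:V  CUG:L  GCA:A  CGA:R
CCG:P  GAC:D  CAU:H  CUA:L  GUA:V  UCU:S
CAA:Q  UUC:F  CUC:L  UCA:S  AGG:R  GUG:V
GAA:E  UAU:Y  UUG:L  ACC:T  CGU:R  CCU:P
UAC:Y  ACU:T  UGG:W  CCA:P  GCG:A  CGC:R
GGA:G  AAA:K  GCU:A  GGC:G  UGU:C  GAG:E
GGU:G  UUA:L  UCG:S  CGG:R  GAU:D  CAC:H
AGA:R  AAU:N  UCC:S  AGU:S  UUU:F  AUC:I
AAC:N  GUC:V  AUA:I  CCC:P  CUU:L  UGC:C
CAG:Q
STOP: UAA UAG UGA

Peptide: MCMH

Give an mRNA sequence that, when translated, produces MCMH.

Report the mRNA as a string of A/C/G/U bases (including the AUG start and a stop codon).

Answer: mRNA: AUGUGUAUGCAUUGA

Derivation:
residue 1: M -> AUG (start codon)
residue 2: C codons sorted = UGC,UGU -> pick last = UGU
residue 3: M -> AUG (only codon)
residue 4: H codons sorted = CAC,CAU -> pick last = CAU
terminator: stop codons sorted = UAA,UAG,UGA -> pick last = UGA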